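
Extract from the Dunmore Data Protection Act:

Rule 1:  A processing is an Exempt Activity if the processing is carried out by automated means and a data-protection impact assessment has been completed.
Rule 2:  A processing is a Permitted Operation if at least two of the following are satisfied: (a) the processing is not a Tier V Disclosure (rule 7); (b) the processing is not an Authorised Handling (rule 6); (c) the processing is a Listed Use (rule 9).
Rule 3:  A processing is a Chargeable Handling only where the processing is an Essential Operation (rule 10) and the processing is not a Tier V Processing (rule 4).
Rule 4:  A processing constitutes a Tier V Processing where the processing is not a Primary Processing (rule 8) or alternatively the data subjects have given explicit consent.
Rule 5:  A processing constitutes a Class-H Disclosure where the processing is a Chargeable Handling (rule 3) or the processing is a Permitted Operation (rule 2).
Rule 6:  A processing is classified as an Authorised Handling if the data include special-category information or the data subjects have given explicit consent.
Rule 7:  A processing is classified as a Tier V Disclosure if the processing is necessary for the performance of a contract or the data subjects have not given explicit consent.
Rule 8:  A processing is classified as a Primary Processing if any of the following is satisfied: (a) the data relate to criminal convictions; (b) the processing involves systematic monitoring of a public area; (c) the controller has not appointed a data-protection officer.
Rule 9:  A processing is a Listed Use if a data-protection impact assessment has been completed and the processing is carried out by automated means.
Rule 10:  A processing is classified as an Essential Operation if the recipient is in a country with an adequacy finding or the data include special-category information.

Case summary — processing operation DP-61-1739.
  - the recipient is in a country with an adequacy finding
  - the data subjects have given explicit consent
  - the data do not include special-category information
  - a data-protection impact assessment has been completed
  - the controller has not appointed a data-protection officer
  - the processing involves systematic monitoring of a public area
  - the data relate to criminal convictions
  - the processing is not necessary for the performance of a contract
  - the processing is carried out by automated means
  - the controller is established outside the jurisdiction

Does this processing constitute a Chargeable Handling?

No

Under rule 10: the recipient is in a country with an adequacy finding? yes; or the data include special-category information? no. So the processing is an Essential Operation.
Under rule 8: the data relate to criminal convictions? yes; or the processing involves systematic monitoring of a public area? yes; or the controller has not appointed a data-protection officer? yes. So the processing is a Primary Processing.
Under rule 4: not a Primary Processing (rule 8)? no; or the data subjects have given explicit consent? yes. So the processing is a Tier V Processing.
Under rule 3: Essential Operation (rule 10)? yes; and not a Tier V Processing (rule 4)? no. So the processing is not a Chargeable Handling.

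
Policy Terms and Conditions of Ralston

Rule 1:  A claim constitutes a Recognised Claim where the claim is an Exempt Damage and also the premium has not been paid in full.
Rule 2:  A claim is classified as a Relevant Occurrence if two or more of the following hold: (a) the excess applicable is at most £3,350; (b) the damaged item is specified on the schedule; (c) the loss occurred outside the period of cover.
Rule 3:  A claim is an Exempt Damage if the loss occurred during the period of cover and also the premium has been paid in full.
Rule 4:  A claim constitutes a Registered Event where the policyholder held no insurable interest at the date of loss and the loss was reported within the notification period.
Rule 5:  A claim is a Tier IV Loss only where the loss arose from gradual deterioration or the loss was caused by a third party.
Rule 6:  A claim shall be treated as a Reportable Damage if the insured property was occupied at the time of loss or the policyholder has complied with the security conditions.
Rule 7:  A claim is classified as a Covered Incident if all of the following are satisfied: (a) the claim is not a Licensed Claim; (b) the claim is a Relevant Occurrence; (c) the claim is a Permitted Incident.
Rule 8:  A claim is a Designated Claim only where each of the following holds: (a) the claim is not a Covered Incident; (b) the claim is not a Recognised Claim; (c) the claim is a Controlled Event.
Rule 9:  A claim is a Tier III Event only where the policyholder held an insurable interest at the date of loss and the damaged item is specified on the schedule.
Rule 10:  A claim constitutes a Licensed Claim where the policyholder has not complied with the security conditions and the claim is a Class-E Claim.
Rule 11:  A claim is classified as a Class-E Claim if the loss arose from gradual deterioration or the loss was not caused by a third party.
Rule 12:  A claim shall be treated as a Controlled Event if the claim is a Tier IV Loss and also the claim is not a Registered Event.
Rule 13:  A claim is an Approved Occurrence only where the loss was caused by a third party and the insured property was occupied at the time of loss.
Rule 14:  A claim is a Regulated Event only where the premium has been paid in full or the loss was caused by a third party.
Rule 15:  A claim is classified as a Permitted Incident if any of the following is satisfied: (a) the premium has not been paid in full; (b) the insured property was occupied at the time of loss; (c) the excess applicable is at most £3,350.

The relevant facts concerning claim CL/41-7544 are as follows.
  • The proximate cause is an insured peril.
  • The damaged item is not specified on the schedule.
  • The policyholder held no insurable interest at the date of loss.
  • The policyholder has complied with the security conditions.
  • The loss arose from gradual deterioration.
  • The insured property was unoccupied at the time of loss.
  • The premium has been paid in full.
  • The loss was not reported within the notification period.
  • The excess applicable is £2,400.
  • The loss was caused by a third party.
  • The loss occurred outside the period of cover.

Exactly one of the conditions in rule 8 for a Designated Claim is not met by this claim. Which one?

rule 11 — Class-E Claim: [the loss arose from gradual deterioration? yes] OR [the loss was not caused by a third party? no] → satisfied.
rule 10 — Licensed Claim: [the policyholder has not complied with the security conditions? no] AND [Class-E Claim (rule 11)? yes] → not satisfied.
rule 2 — Relevant Occurrence: excess applicable: £2,400 ≤ £3,350? yes; the damaged item is specified on the schedule? no; the loss occurred outside the period of cover? yes — 2 of 3 hold (need ≥2) → satisfied.
rule 15 — Permitted Incident: [the premium has not been paid in full? no] OR [the insured property was occupied at the time of loss? no] OR [excess applicable: £2,400 ≤ £3,350? yes] → satisfied.
rule 7 — Covered Incident: [not a Licensed Claim (rule 10)? yes] AND [Relevant Occurrence (rule 2)? yes] AND [Permitted Incident (rule 15)? yes] → satisfied.
rule 3 — Exempt Damage: [the loss occurred during the period of cover? no] AND [the premium has been paid in full? yes] → not satisfied.
rule 1 — Recognised Claim: [Exempt Damage (rule 3)? no] AND [the premium has not been paid in full? no] → not satisfied.
rule 5 — Tier IV Loss: [the loss arose from gradual deterioration? yes] OR [the loss was caused by a third party? yes] → satisfied.
rule 4 — Registered Event: [the policyholder held no insurable interest at the date of loss? yes] AND [the loss was reported within the notification period? no] → not satisfied.
rule 12 — Controlled Event: [Tier IV Loss (rule 5)? yes] AND [not a Registered Event (rule 4)? yes] → satisfied.
rule 8 — Designated Claim: [not a Covered Incident (rule 7)? no] AND [not a Recognised Claim (rule 1)? yes] AND [Controlled Event (rule 12)? yes] → not satisfied.

Covered Incident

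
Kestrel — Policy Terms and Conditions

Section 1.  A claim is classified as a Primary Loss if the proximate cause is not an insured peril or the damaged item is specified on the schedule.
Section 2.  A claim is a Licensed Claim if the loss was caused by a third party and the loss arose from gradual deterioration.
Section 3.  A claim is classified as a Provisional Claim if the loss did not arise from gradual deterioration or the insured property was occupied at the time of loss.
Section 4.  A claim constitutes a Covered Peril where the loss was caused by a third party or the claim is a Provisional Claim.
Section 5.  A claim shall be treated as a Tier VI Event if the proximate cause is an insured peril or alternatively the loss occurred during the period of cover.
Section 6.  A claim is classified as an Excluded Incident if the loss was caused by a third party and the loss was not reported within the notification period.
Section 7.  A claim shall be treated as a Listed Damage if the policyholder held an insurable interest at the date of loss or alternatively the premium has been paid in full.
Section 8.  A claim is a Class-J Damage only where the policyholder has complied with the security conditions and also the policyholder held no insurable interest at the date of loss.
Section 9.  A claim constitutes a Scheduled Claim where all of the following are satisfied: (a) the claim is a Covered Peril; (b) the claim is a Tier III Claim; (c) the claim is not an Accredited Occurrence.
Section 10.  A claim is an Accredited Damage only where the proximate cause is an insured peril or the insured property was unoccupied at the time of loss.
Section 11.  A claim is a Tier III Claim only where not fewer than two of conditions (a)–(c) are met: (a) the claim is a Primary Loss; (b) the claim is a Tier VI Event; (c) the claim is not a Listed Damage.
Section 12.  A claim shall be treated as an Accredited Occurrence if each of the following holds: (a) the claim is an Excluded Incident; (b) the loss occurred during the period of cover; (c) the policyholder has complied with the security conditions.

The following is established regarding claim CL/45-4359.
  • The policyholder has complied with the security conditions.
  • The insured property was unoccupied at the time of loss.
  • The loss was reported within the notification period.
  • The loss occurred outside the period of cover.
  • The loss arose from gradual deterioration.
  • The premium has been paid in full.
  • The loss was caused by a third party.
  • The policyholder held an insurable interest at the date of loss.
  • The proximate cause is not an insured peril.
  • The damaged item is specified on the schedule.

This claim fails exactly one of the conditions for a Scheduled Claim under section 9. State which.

Tier III Claim

section 3 — Provisional Claim: [the loss did not arise from gradual deterioration? no] OR [the insured property was occupied at the time of loss? no] → not satisfied.
section 4 — Covered Peril: [the loss was caused by a third party? yes] OR [Provisional Claim (section 3)? no] → satisfied.
section 1 — Primary Loss: [the proximate cause is not an insured peril? yes] OR [the damaged item is specified on the schedule? yes] → satisfied.
section 5 — Tier VI Event: [the proximate cause is an insured peril? no] OR [the loss occurred during the period of cover? no] → not satisfied.
section 7 — Listed Damage: [the policyholder held an insurable interest at the date of loss? yes] OR [the premium has been paid in full? yes] → satisfied.
section 11 — Tier III Claim: Primary Loss (section 1)? yes; Tier VI Event (section 5)? no; not a Listed Damage (section 7)? no — 1 of 3 hold (need ≥2) → not satisfied.
section 6 — Excluded Incident: [the loss was caused by a third party? yes] AND [the loss was not reported within the notification period? no] → not satisfied.
section 12 — Accredited Occurrence: [Excluded Incident (section 6)? no] AND [the loss occurred during the period of cover? no] AND [the policyholder has complied with the security conditions? yes] → not satisfied.
section 9 — Scheduled Claim: [Covered Peril (section 4)? yes] AND [Tier III Claim (section 11)? no] AND [not an Accredited Occurrence (section 12)? yes] → not satisfied.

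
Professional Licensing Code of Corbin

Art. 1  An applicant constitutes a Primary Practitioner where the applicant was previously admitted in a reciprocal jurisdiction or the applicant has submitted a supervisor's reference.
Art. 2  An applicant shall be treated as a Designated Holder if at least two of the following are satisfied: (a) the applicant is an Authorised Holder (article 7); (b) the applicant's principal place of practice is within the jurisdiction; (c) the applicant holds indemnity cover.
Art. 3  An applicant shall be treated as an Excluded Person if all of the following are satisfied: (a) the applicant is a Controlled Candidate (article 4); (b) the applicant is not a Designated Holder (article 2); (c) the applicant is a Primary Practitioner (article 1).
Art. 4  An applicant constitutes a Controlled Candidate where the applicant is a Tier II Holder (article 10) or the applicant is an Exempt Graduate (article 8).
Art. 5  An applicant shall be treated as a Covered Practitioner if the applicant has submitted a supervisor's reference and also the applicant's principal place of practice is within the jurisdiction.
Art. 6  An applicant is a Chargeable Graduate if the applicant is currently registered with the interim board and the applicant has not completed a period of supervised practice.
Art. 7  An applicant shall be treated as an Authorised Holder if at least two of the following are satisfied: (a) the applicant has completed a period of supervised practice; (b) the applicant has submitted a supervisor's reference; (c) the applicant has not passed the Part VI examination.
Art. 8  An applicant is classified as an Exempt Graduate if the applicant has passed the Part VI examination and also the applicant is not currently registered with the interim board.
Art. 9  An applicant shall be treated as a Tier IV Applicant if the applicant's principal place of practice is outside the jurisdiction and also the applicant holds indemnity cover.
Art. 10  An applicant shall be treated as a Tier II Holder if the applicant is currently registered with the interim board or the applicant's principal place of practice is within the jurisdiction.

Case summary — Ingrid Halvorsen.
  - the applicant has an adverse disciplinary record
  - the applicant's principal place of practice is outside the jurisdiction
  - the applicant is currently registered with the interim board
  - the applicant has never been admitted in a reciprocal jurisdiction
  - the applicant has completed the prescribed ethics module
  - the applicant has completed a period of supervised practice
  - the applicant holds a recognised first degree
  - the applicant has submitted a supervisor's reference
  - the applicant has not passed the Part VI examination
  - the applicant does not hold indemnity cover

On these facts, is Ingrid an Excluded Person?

article 10 — Tier II Holder: [the applicant is currently registered with the interim board? yes] OR [the applicant's principal place of practice is within the jurisdiction? no] → satisfied.
article 8 — Exempt Graduate: [the applicant has passed the Part VI examination? no] AND [the applicant is not currently registered with the interim board? no] → not satisfied.
article 4 — Controlled Candidate: [Tier II Holder (article 10)? yes] OR [Exempt Graduate (article 8)? no] → satisfied.
article 7 — Authorised Holder: the applicant has completed a period of supervised practice? yes; the applicant has submitted a supervisor's reference? yes; the applicant has not passed the Part VI examination? yes — 3 of 3 hold (need ≥2) → satisfied.
article 2 — Designated Holder: Authorised Holder (article 7)? yes; the applicant's principal place of practice is within the jurisdiction? no; the applicant holds indemnity cover? no — 1 of 3 hold (need ≥2) → not satisfied.
article 1 — Primary Practitioner: [the applicant was previously admitted in a reciprocal jurisdiction? no] OR [the applicant has submitted a supervisor's reference? yes] → satisfied.
article 3 — Excluded Person: [Controlled Candidate (article 4)? yes] AND [not a Designated Holder (article 2)? yes] AND [Primary Practitioner (article 1)? yes] → satisfied.

Yes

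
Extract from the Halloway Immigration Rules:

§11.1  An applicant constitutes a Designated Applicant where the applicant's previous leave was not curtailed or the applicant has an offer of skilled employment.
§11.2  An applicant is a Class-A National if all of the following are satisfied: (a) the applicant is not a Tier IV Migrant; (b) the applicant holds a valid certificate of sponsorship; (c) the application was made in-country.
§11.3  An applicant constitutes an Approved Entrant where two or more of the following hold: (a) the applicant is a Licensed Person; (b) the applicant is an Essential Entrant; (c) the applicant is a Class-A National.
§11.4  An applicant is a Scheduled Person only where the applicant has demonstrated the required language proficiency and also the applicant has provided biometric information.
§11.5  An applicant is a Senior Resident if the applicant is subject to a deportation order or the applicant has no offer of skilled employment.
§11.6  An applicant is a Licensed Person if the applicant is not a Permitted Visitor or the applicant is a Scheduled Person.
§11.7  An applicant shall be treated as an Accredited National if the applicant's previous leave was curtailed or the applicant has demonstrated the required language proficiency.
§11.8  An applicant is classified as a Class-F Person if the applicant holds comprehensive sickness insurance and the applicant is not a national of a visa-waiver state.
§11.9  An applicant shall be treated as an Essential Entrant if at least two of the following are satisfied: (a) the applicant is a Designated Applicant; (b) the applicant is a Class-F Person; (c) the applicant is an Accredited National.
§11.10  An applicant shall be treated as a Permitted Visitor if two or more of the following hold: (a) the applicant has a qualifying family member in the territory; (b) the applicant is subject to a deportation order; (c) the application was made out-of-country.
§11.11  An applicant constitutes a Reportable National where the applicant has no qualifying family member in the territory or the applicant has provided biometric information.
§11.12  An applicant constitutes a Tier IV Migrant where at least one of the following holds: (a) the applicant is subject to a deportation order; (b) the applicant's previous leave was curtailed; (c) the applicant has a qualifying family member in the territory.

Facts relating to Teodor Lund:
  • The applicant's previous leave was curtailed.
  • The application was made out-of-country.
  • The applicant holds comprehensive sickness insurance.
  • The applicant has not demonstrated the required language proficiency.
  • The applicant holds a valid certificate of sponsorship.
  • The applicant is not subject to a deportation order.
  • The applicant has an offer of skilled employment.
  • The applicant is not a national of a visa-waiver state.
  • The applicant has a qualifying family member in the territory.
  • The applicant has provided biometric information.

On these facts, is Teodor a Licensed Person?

No

§11.10 — Permitted Visitor: the applicant has a qualifying family member in the territory? yes; the applicant is subject to a deportation order? no; the application was made out-of-country? yes — 2 of 3 hold (need ≥2) → satisfied.
§11.4 — Scheduled Person: [the applicant has demonstrated the required language proficiency? no] AND [the applicant has provided biometric information? yes] → not satisfied.
§11.6 — Licensed Person: [not a Permitted Visitor (§11.10)? no] OR [Scheduled Person (§11.4)? no] → not satisfied.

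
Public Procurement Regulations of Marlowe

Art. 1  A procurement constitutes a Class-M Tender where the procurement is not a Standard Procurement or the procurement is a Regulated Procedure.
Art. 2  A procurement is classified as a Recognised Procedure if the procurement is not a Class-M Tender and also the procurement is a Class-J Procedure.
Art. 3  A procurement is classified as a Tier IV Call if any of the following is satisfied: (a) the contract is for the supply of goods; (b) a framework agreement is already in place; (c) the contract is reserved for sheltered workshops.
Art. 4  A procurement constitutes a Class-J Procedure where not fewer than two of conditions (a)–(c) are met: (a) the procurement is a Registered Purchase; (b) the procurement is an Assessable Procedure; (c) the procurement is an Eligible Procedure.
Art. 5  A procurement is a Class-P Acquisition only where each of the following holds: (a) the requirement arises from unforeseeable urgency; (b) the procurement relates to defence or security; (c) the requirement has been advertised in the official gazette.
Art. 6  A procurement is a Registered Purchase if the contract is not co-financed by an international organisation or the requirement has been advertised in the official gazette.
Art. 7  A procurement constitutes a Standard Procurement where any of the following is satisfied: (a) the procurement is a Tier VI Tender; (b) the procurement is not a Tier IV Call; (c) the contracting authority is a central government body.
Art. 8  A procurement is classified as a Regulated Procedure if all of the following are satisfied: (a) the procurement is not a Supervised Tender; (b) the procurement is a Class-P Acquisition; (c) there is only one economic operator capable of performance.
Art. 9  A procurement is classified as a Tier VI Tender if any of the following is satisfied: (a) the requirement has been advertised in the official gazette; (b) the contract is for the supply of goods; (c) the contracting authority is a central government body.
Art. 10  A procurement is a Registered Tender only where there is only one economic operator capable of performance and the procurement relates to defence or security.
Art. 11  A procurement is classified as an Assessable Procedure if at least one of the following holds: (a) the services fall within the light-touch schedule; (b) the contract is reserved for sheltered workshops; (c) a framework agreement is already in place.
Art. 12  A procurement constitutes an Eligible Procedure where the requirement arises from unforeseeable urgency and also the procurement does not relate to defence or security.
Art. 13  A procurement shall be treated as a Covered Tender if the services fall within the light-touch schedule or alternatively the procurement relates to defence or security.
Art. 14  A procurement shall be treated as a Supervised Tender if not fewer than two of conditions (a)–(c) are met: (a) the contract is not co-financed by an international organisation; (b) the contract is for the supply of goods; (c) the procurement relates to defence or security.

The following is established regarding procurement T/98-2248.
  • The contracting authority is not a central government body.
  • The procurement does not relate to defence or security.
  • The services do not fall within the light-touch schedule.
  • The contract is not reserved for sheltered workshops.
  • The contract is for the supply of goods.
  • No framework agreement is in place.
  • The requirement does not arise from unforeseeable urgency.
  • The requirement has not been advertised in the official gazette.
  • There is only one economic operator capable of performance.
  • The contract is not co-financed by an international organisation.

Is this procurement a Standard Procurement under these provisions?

Under article 9: the requirement has been advertised in the official gazette? no; or the contract is for the supply of goods? yes; or the contracting authority is a central government body? no. So the procurement is a Tier VI Tender.
Under article 3: the contract is for the supply of goods? yes; or a framework agreement is already in place? no; or the contract is reserved for sheltered workshops? no. So the procurement is a Tier IV Call.
Under article 7: Tier VI Tender (article 9)? yes; or not a Tier IV Call (article 3)? no; or the contracting authority is a central government body? no. So the procurement is a Standard Procurement.

Yes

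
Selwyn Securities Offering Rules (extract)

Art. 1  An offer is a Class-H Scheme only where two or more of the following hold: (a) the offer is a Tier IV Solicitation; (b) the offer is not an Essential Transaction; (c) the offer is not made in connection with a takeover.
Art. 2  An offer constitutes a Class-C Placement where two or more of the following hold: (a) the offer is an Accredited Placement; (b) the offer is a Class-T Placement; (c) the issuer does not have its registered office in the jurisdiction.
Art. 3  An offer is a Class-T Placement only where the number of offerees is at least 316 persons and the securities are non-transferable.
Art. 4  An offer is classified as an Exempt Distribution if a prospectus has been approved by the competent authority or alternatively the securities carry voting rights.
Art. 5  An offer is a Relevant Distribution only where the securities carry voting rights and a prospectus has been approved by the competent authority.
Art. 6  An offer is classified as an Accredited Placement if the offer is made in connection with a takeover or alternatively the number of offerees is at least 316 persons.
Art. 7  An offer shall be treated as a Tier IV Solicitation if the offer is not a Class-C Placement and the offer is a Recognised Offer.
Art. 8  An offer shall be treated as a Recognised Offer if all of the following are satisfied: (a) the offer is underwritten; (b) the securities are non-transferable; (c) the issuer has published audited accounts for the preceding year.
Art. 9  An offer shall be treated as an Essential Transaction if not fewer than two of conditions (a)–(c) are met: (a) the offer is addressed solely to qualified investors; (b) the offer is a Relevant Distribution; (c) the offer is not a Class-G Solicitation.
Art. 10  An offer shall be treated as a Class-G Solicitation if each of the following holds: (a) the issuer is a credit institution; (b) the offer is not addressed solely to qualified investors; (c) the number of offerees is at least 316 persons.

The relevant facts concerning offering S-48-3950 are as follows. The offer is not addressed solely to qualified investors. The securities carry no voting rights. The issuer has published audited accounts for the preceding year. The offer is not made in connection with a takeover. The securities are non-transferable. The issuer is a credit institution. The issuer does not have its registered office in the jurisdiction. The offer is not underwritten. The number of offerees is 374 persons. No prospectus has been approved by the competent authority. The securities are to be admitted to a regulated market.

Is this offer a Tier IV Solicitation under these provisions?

No

Under article 6: the offer is made in connection with a takeover? no; or number of offerees: 374 persons ≥ 316 persons? yes. So the offer is an Accredited Placement.
Under article 3: number of offerees: 374 persons ≥ 316 persons? yes; and the securities are non-transferable? yes. So the offer is a Class-T Placement.
Under article 2: Accredited Placement (article 6)? yes; Class-T Placement (article 3)? yes; the issuer does not have its registered office in the jurisdiction? yes — 3 of 3 hold (need ≥2) → satisfied.
Under article 8: the offer is underwritten? no; and the securities are non-transferable? yes; and the issuer has published audited accounts for the preceding year? yes. So the offer is not a Recognised Offer.
Under article 7: not a Class-C Placement (article 2)? no; and Recognised Offer (article 8)? no. So the offer is not a Tier IV Solicitation.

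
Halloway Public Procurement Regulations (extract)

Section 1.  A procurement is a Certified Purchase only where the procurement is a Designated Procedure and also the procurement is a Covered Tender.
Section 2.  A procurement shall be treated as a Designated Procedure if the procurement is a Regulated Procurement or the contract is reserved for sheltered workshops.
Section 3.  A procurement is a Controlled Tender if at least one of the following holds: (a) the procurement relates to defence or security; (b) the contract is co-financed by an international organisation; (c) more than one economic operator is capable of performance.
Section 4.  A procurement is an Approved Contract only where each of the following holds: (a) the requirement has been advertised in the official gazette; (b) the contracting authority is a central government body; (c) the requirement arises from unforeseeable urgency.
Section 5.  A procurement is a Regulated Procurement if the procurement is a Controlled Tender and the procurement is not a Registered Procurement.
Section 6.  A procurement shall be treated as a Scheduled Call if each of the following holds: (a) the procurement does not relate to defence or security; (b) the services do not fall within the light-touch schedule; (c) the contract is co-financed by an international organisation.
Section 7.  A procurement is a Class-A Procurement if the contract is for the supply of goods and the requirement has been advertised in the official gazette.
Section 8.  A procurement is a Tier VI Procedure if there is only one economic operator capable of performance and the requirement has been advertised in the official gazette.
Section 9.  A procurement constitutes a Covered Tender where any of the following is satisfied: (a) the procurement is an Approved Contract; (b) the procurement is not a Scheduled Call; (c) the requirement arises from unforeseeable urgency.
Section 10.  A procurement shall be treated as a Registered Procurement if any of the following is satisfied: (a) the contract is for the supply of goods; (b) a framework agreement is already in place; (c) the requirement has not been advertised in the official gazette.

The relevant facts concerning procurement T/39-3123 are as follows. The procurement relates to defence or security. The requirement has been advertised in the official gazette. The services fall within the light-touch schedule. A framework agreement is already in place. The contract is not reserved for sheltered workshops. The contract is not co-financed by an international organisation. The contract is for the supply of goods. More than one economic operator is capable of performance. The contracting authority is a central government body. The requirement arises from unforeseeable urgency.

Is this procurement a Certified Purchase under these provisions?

No

Under section 3: the procurement relates to defence or security? yes; or the contract is co-financed by an international organisation? no; or more than one economic operator is capable of performance? yes. So the procurement is a Controlled Tender.
Under section 10: the contract is for the supply of goods? yes; or a framework agreement is already in place? yes; or the requirement has not been advertised in the official gazette? no. So the procurement is a Registered Procurement.
Under section 5: Controlled Tender (section 3)? yes; and not a Registered Procurement (section 10)? no. So the procurement is not a Regulated Procurement.
Under section 2: Regulated Procurement (section 5)? no; or the contract is reserved for sheltered workshops? no. So the procurement is not a Designated Procedure.
Under section 4: the requirement has been advertised in the official gazette? yes; and the contracting authority is a central government body? yes; and the requirement arises from unforeseeable urgency? yes. So the procurement is an Approved Contract.
Under section 6: the procurement does not relate to defence or security? no; and the services do not fall within the light-touch schedule? no; and the contract is co-financed by an international organisation? no. So the procurement is not a Scheduled Call.
Under section 9: Approved Contract (section 4)? yes; or not a Scheduled Call (section 6)? yes; or the requirement arises from unforeseeable urgency? yes. So the procurement is a Covered Tender.
Under section 1: Designated Procedure (section 2)? no; and Covered Tender (section 9)? yes. So the procurement is not a Certified Purchase.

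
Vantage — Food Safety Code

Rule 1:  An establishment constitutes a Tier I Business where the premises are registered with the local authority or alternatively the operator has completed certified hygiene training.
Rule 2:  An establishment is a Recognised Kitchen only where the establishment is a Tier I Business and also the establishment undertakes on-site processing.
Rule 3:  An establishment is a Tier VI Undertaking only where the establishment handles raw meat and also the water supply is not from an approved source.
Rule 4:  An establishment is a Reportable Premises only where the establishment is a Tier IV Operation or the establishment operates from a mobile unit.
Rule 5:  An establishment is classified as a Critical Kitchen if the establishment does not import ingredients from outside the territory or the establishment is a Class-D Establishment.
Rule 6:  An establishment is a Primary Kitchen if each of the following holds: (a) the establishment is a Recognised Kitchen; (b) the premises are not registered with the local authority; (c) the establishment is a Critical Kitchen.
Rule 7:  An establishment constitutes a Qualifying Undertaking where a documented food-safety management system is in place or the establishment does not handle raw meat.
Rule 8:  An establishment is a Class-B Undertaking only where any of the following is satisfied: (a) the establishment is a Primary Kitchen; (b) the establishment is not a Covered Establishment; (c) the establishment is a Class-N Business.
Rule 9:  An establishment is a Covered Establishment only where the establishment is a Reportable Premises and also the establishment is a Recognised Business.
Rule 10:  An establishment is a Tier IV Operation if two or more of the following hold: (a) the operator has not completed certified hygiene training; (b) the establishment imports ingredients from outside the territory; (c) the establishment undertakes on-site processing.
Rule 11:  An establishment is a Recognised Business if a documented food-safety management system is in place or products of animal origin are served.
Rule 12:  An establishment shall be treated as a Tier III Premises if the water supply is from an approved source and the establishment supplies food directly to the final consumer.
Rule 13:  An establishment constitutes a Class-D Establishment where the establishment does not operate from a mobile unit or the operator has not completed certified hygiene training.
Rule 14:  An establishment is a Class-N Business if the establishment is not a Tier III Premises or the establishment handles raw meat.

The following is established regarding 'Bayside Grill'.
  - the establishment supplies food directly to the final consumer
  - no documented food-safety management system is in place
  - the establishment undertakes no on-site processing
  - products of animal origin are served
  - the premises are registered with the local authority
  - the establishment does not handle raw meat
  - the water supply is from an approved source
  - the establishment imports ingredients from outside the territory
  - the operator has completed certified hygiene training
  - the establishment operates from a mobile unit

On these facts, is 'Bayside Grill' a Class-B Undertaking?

No

rule 1 — Tier I Business: [the premises are registered with the local authority? yes] OR [the operator has completed certified hygiene training? yes] → satisfied.
rule 2 — Recognised Kitchen: [Tier I Business (rule 1)? yes] AND [the establishment undertakes on-site processing? no] → not satisfied.
rule 13 — Class-D Establishment: [the establishment does not operate from a mobile unit? no] OR [the operator has not completed certified hygiene training? no] → not satisfied.
rule 5 — Critical Kitchen: [the establishment does not import ingredients from outside the territory? no] OR [Class-D Establishment (rule 13)? no] → not satisfied.
rule 6 — Primary Kitchen: [Recognised Kitchen (rule 2)? no] AND [the premises are not registered with the local authority? no] AND [Critical Kitchen (rule 5)? no] → not satisfied.
rule 10 — Tier IV Operation: the operator has not completed certified hygiene training? no; the establishment imports ingredients from outside the territory? yes; the establishment undertakes on-site processing? no — 1 of 3 hold (need ≥2) → not satisfied.
rule 4 — Reportable Premises: [Tier IV Operation (rule 10)? no] OR [the establishment operates from a mobile unit? yes] → satisfied.
rule 11 — Recognised Business: [a documented food-safety management system is in place? no] OR [products of animal origin are served? yes] → satisfied.
rule 9 — Covered Establishment: [Reportable Premises (rule 4)? yes] AND [Recognised Business (rule 11)? yes] → satisfied.
rule 12 — Tier III Premises: [the water supply is from an approved source? yes] AND [the establishment supplies food directly to the final consumer? yes] → satisfied.
rule 14 — Class-N Business: [not a Tier III Premises (rule 12)? no] OR [the establishment handles raw meat? no] → not satisfied.
rule 8 — Class-B Undertaking: [Primary Kitchen (rule 6)? no] OR [not a Covered Establishment (rule 9)? no] OR [Class-N Business (rule 14)? no] → not satisfied.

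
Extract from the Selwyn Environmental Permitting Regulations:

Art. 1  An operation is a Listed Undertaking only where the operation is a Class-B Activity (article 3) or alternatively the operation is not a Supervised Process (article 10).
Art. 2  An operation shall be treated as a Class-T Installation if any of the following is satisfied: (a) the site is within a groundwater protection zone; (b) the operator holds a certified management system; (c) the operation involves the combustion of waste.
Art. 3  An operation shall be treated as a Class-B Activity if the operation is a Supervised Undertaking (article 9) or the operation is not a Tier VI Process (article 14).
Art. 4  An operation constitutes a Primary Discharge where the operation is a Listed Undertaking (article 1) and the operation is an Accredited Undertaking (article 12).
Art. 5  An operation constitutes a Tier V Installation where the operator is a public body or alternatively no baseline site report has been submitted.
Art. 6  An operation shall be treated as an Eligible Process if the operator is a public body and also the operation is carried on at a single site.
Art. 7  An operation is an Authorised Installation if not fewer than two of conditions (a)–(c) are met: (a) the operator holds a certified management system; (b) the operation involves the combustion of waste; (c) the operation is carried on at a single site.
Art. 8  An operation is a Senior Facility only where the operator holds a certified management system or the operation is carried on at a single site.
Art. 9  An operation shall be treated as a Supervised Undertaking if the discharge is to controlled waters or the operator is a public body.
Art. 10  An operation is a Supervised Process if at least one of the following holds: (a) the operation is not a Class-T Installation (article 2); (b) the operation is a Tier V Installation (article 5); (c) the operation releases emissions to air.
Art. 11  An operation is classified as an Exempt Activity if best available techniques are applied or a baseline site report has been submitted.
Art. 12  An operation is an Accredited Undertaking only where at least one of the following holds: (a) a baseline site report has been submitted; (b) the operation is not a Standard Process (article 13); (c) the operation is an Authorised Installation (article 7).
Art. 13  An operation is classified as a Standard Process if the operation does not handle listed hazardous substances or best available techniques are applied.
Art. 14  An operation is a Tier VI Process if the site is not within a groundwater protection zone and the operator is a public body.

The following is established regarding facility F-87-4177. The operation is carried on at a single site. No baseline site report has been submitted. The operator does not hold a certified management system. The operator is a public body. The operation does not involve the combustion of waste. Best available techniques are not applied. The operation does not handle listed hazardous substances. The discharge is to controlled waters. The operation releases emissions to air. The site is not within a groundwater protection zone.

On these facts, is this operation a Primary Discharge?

article 9 — Supervised Undertaking: [the discharge is to controlled waters? yes] OR [the operator is a public body? yes] → satisfied.
article 14 — Tier VI Process: [the site is not within a groundwater protection zone? yes] AND [the operator is a public body? yes] → satisfied.
article 3 — Class-B Activity: [Supervised Undertaking (article 9)? yes] OR [not a Tier VI Process (article 14)? no] → satisfied.
article 2 — Class-T Installation: [the site is within a groundwater protection zone? no] OR [the operator holds a certified management system? no] OR [the operation involves the combustion of waste? no] → not satisfied.
article 5 — Tier V Installation: [the operator is a public body? yes] OR [no baseline site report has been submitted? yes] → satisfied.
article 10 — Supervised Process: [not a Class-T Installation (article 2)? yes] OR [Tier V Installation (article 5)? yes] OR [the operation releases emissions to air? yes] → satisfied.
article 1 — Listed Undertaking: [Class-B Activity (article 3)? yes] OR [not a Supervised Process (article 10)? no] → satisfied.
article 13 — Standard Process: [the operation does not handle listed hazardous substances? yes] OR [best available techniques are applied? no] → satisfied.
article 7 — Authorised Installation: the operator holds a certified management system? no; the operation involves the combustion of waste? no; the operation is carried on at a single site? yes — 1 of 3 hold (need ≥2) → not satisfied.
article 12 — Accredited Undertaking: [a baseline site report has been submitted? no] OR [not a Standard Process (article 13)? no] OR [Authorised Installation (article 7)? no] → not satisfied.
article 4 — Primary Discharge: [Listed Undertaking (article 1)? yes] AND [Accredited Undertaking (article 12)? no] → not satisfied.

No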